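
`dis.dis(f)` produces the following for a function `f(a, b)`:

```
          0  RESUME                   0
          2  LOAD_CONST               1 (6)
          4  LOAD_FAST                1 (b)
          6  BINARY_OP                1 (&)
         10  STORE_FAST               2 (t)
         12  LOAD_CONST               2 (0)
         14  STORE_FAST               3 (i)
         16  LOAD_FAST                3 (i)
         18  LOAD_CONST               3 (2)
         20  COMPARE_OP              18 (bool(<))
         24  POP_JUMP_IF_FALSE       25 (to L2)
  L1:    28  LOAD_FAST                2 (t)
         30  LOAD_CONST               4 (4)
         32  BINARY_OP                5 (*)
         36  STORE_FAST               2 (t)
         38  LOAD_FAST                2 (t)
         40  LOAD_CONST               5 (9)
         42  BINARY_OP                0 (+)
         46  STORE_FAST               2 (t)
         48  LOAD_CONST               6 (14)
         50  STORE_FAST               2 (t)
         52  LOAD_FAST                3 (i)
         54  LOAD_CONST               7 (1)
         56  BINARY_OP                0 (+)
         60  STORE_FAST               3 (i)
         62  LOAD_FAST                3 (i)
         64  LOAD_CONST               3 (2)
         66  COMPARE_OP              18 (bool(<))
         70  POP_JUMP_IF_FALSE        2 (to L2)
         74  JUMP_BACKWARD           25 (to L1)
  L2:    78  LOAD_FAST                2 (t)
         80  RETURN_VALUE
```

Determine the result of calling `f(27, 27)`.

LOAD_CONST → push 6. Stack: [6]
LOAD_FAST b → push 27. Stack: [6, 27]
BINARY_OP & → 6 & 27 = 2. Stack: [2]
STORE_FAST t → t=2. Stack: []
LOAD_CONST → push 0. Stack: [0]
STORE_FAST i → i=0. Stack: []
LOAD_FAST i → push 0. Stack: [0]
LOAD_CONST → push 2. Stack: [0, 2]
COMPARE_OP bool(<) → 0 vs 2 = True. Stack: [True]
POP_JUMP_IF_FALSE → pop True; no jump. Stack: []
LOAD_FAST t → push 2. Stack: [2]
LOAD_CONST → push 4. Stack: [2, 4]
BINARY_OP * → 2 * 4 = 8. Stack: [8]
STORE_FAST t → t=8. Stack: []
LOAD_FAST t → push 8. Stack: [8]
LOAD_CONST → push 9. Stack: [8, 9]
BINARY_OP + → 8 + 9 = 17. Stack: [17]
STORE_FAST t → t=17. Stack: []
LOAD_CONST → push 14. Stack: [14]
STORE_FAST t → t=14. Stack: []
LOAD_FAST i → push 0. Stack: [0]
LOAD_CONST → push 1. Stack: [0, 1]
BINARY_OP + → 0 + 1 = 1. Stack: [1]
STORE_FAST i → i=1. Stack: []
LOAD_FAST i → push 1. Stack: [1]
LOAD_CONST → push 2. Stack: [1, 2]
COMPARE_OP bool(<) → 1 vs 2 = True. Stack: [True]
POP_JUMP_IF_FALSE → pop True; no jump. Stack: []
LOAD_FAST t → push 14. Stack: [14]
LOAD_CONST → push 4. Stack: [14, 4]
BINARY_OP * → 14 * 4 = 56. Stack: [56]
STORE_FAST t → t=56. Stack: []
LOAD_FAST t → push 56. Stack: [56]
LOAD_CONST → push 9. Stack: [56, 9]
BINARY_OP + → 56 + 9 = 65. Stack: [65]
STORE_FAST t → t=65. Stack: []
LOAD_CONST → push 14. Stack: [14]
STORE_FAST t → t=14. Stack: []
LOAD_FAST i → push 1. Stack: [1]
LOAD_CONST → push 1. Stack: [1, 1]
BINARY_OP + → 1 + 1 = 2. Stack: [2]
STORE_FAST i → i=2. Stack: []
LOAD_FAST i → push 2. Stack: [2]
LOAD_CONST → push 2. Stack: [2, 2]
COMPARE_OP bool(<) → 2 vs 2 = False. Stack: [False]
POP_JUMP_IF_FALSE → pop False; jump. Stack: []
LOAD_FAST t → push 14. Stack: [14]
RETURN_VALUE → return 14.

14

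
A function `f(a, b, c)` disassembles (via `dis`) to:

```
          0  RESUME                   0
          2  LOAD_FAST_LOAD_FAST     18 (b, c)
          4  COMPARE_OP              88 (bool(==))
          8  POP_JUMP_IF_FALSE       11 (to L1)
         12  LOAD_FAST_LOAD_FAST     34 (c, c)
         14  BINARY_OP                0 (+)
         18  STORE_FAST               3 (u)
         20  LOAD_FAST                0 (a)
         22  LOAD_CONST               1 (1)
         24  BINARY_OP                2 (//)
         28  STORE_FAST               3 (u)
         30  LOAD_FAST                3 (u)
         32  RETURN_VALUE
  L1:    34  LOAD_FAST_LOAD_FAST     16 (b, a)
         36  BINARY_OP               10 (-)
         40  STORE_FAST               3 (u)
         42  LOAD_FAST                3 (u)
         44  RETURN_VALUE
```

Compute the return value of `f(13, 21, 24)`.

8

LOAD_FAST_LOAD_FAST b,c → push 21,24. Stack: [21, 24]
COMPARE_OP bool(==) → 21 vs 24 = False. Stack: [False]
POP_JUMP_IF_FALSE → pop False; jump. Stack: []
LOAD_FAST_LOAD_FAST b,a → push 21,13. Stack: [21, 13]
BINARY_OP - → 21 - 13 = 8. Stack: [8]
STORE_FAST u → u=8. Stack: []
LOAD_FAST u → push 8. Stack: [8]
RETURN_VALUE → return 8.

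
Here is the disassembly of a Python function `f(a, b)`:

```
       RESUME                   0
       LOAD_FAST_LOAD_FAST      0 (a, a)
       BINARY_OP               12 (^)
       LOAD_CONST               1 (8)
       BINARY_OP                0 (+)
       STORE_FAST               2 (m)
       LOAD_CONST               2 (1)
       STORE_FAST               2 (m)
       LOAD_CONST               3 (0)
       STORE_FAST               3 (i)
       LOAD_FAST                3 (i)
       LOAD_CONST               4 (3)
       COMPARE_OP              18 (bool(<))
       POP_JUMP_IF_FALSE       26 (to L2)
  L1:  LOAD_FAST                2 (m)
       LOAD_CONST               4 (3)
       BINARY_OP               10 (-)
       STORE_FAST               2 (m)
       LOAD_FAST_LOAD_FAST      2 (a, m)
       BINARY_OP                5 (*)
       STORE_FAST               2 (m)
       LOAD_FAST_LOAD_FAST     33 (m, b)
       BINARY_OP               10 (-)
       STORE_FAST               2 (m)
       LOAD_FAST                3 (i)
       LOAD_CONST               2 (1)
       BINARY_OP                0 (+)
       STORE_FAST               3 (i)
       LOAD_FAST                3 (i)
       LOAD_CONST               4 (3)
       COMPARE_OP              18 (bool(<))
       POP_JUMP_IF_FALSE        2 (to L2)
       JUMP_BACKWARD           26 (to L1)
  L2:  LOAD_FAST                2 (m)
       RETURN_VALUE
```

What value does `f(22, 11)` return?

-28391

LOAD_FAST_LOAD_FAST a,a → push 22,22
BINARY_OP ^ → 22 ^ 22 = 0
LOAD_CONST → push 8
BINARY_OP + → 0 + 8 = 8
STORE_FAST m → m=8
LOAD_CONST → push 1
STORE_FAST m → m=1
LOAD_CONST → push 0
STORE_FAST i → i=0
LOAD_FAST i → push 0
LOAD_CONST → push 3
COMPARE_OP bool(<) → 0 vs 3 = True
POP_JUMP_IF_FALSE → pop True; no jump
LOAD_FAST m → push 1
LOAD_CONST → push 3
BINARY_OP - → 1 - 3 = -2
STORE_FAST m → m=-2
LOAD_FAST_LOAD_FAST a,m → push 22,-2
BINARY_OP * → 22 * -2 = -44
STORE_FAST m → m=-44
LOAD_FAST_LOAD_FAST m,b → push -44,11
BINARY_OP - → -44 - 11 = -55
STORE_FAST m → m=-55
LOAD_FAST i → push 0
LOAD_CONST → push 1
BINARY_OP + → 0 + 1 = 1
STORE_FAST i → i=1
LOAD_FAST i → push 1
LOAD_CONST → push 3
COMPARE_OP bool(<) → 1 vs 3 = True
POP_JUMP_IF_FALSE → pop True; no jump
LOAD_FAST m → push -55
LOAD_CONST → push 3
BINARY_OP - → -55 - 3 = -58
STORE_FAST m → m=-58
LOAD_FAST_LOAD_FAST a,m → push 22,-58
BINARY_OP * → 22 * -58 = -1276
STORE_FAST m → m=-1276
LOAD_FAST_LOAD_FAST m,b → push -1276,11
BINARY_OP - → -1276 - 11 = -1287
STORE_FAST m → m=-1287
LOAD_FAST i → push 1
LOAD_CONST → push 1
BINARY_OP + → 1 + 1 = 2
STORE_FAST i → i=2
LOAD_FAST i → push 2
LOAD_CONST → push 3
COMPARE_OP bool(<) → 2 vs 3 = True
POP_JUMP_IF_FALSE → pop True; no jump
LOAD_FAST m → push -1287
LOAD_CONST → push 3
BINARY_OP - → -1287 - 3 = -1290
STORE_FAST m → m=-1290
LOAD_FAST_LOAD_FAST a,m → push 22,-1290
BINARY_OP * → 22 * -1290 = -28380
STORE_FAST m → m=-28380
LOAD_FAST_LOAD_FAST m,b → push -28380,11
BINARY_OP - → -28380 - 11 = -28391
STORE_FAST m → m=-28391
LOAD_FAST i → push 2
LOAD_CONST → push 1
BINARY_OP + → 2 + 1 = 3
STORE_FAST i → i=3
LOAD_FAST i → push 3
LOAD_CONST → push 3
COMPARE_OP bool(<) → 3 vs 3 = False
POP_JUMP_IF_FALSE → pop False; jump
LOAD_FAST m → push -28391
RETURN_VALUE → return -28391.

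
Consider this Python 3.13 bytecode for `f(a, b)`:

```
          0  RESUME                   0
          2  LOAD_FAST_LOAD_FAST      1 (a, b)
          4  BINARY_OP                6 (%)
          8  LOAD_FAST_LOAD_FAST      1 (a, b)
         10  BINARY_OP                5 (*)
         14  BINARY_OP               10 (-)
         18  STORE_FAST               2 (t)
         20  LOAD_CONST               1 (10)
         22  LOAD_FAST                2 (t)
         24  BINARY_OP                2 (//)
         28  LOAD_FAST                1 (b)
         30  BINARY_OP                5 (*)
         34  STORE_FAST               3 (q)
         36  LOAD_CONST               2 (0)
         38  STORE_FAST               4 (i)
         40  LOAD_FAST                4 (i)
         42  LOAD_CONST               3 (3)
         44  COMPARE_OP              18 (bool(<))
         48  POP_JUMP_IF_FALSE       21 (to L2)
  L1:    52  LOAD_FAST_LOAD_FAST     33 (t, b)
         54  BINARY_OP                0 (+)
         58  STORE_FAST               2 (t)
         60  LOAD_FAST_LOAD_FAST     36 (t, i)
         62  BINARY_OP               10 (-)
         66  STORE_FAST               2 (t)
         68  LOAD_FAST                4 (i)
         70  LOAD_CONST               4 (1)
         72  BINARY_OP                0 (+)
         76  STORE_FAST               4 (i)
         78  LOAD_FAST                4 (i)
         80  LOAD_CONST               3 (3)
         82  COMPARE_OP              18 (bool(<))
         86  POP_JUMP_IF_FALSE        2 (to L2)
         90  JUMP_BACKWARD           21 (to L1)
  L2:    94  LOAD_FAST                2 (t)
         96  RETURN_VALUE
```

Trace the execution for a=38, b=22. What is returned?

LOAD_FAST_LOAD_FAST a,b → push 38,22
BINARY_OP % → 38 % 22 = 16
LOAD_FAST_LOAD_FAST a,b → push 38,22
BINARY_OP * → 38 * 22 = 836
BINARY_OP - → 16 - 836 = -820
STORE_FAST t → t=-820
LOAD_CONST → push 10
LOAD_FAST t → push -820
BINARY_OP // → 10 // -820 = -1
LOAD_FAST b → push 22
BINARY_OP * → -1 * 22 = -22
STORE_FAST q → q=-22
LOAD_CONST → push 0
STORE_FAST i → i=0
LOAD_FAST i → push 0
LOAD_CONST → push 3
COMPARE_OP bool(<) → 0 vs 3 = True
POP_JUMP_IF_FALSE → pop True; no jump
LOAD_FAST_LOAD_FAST t,b → push -820,22
BINARY_OP + → -820 + 22 = -798
STORE_FAST t → t=-798
LOAD_FAST_LOAD_FAST t,i → push -798,0
BINARY_OP - → -798 - 0 = -798
STORE_FAST t → t=-798
LOAD_FAST i → push 0
LOAD_CONST → push 1
BINARY_OP + → 0 + 1 = 1
STORE_FAST i → i=1
LOAD_FAST i → push 1
LOAD_CONST → push 3
COMPARE_OP bool(<) → 1 vs 3 = True
POP_JUMP_IF_FALSE → pop True; no jump
LOAD_FAST_LOAD_FAST t,b → push -798,22
BINARY_OP + → -798 + 22 = -776
STORE_FAST t → t=-776
LOAD_FAST_LOAD_FAST t,i → push -776,1
BINARY_OP - → -776 - 1 = -777
STORE_FAST t → t=-777
LOAD_FAST i → push 1
LOAD_CONST → push 1
BINARY_OP + → 1 + 1 = 2
STORE_FAST i → i=2
LOAD_FAST i → push 2
LOAD_CONST → push 3
COMPARE_OP bool(<) → 2 vs 3 = True
POP_JUMP_IF_FALSE → pop True; no jump
LOAD_FAST_LOAD_FAST t,b → push -777,22
BINARY_OP + → -777 + 22 = -755
STORE_FAST t → t=-755
LOAD_FAST_LOAD_FAST t,i → push -755,2
BINARY_OP - → -755 - 2 = -757
STORE_FAST t → t=-757
LOAD_FAST i → push 2
LOAD_CONST → push 1
BINARY_OP + → 2 + 1 = 3
STORE_FAST i → i=3
LOAD_FAST i → push 3
LOAD_CONST → push 3
COMPARE_OP bool(<) → 3 vs 3 = False
POP_JUMP_IF_FALSE → pop False; jump
LOAD_FAST t → push -757
RETURN_VALUE → return -757.

-757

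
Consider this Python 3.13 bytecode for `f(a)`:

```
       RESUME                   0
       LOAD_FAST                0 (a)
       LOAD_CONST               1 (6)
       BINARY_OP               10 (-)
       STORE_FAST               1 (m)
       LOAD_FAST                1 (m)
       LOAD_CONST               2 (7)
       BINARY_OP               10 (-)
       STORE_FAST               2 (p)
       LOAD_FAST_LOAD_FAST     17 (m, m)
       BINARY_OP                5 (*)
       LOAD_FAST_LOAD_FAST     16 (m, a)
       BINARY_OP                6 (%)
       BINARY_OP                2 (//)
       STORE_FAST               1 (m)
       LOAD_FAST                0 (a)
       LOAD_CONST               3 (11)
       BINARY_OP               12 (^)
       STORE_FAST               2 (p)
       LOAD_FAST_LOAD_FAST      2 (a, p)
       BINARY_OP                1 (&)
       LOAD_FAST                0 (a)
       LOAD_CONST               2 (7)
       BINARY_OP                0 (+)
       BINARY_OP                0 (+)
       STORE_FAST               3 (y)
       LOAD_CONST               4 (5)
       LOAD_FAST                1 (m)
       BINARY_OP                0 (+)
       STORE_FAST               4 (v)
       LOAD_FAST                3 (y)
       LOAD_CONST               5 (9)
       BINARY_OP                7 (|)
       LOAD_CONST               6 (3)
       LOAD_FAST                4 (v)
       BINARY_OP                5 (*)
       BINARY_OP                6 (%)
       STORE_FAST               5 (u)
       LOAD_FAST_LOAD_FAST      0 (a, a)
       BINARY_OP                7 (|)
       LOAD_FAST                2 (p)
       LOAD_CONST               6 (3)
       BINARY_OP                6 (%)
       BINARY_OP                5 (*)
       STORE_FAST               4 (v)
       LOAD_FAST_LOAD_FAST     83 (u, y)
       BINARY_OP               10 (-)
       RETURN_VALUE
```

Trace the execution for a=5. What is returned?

LOAD_FAST a → push 5. Stack: [5]
LOAD_CONST → push 6. Stack: [5, 6]
BINARY_OP - → 5 - 6 = -1. Stack: [-1]
STORE_FAST m → m=-1. Stack: []
LOAD_FAST m → push -1. Stack: [-1]
LOAD_CONST → push 7. Stack: [-1, 7]
BINARY_OP - → -1 - 7 = -8. Stack: [-8]
STORE_FAST p → p=-8. Stack: []
LOAD_FAST_LOAD_FAST m,m → push -1,-1. Stack: [-1, -1]
BINARY_OP * → -1 * -1 = 1. Stack: [1]
LOAD_FAST_LOAD_FAST m,a → push -1,5. Stack: [1, -1, 5]
BINARY_OP % → -1 % 5 = 4. Stack: [1, 4]
BINARY_OP // → 1 // 4 = 0. Stack: [0]
STORE_FAST m → m=0. Stack: []
LOAD_FAST a → push 5. Stack: [5]
LOAD_CONST → push 11. Stack: [5, 11]
BINARY_OP ^ → 5 ^ 11 = 14. Stack: [14]
STORE_FAST p → p=14. Stack: []
LOAD_FAST_LOAD_FAST a,p → push 5,14. Stack: [5, 14]
BINARY_OP & → 5 & 14 = 4. Stack: [4]
LOAD_FAST a → push 5. Stack: [4, 5]
LOAD_CONST → push 7. Stack: [4, 5, 7]
BINARY_OP + → 5 + 7 = 12. Stack: [4, 12]
BINARY_OP + → 4 + 12 = 16. Stack: [16]
STORE_FAST y → y=16. Stack: []
LOAD_CONST → push 5. Stack: [5]
LOAD_FAST m → push 0. Stack: [5, 0]
BINARY_OP + → 5 + 0 = 5. Stack: [5]
STORE_FAST v → v=5. Stack: []
LOAD_FAST y → push 16. Stack: [16]
LOAD_CONST → push 9. Stack: [16, 9]
BINARY_OP | → 16 | 9 = 25. Stack: [25]
LOAD_CONST → push 3. Stack: [25, 3]
LOAD_FAST v → push 5. Stack: [25, 3, 5]
BINARY_OP * → 3 * 5 = 15. Stack: [25, 15]
BINARY_OP % → 25 % 15 = 10. Stack: [10]
STORE_FAST u → u=10. Stack: []
LOAD_FAST_LOAD_FAST a,a → push 5,5. Stack: [5, 5]
BINARY_OP | → 5 | 5 = 5. Stack: [5]
LOAD_FAST p → push 14. Stack: [5, 14]
LOAD_CONST → push 3. Stack: [5, 14, 3]
BINARY_OP % → 14 % 3 = 2. Stack: [5, 2]
BINARY_OP * → 5 * 2 = 10. Stack: [10]
STORE_FAST v → v=10. Stack: []
LOAD_FAST_LOAD_FAST u,y → push 10,16. Stack: [10, 16]
BINARY_OP - → 10 - 16 = -6. Stack: [-6]
RETURN_VALUE → return -6.

-6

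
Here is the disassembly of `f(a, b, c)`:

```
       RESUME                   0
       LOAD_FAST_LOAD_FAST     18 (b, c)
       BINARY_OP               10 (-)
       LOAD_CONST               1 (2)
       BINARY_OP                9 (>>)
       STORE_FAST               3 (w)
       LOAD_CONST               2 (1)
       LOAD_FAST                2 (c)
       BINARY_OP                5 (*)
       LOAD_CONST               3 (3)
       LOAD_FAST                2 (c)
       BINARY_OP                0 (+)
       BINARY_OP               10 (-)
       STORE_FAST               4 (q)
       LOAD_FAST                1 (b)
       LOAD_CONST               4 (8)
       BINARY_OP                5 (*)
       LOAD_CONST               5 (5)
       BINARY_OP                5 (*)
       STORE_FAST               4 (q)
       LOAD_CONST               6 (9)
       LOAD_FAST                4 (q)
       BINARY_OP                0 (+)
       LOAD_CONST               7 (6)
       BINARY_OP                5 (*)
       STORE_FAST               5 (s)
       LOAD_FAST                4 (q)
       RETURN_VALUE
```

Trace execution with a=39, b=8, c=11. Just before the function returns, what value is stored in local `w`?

-1

LOAD_FAST_LOAD_FAST b,c → push 8,11. Stack: [8, 11]
BINARY_OP - → 8 - 11 = -3. Stack: [-3]
LOAD_CONST → push 2. Stack: [-3, 2]
BINARY_OP >> → -3 >> 2 = -1. Stack: [-1]
STORE_FAST w → w=-1. Stack: []
LOAD_CONST → push 1. Stack: [1]
LOAD_FAST c → push 11. Stack: [1, 11]
BINARY_OP * → 1 * 11 = 11. Stack: [11]
LOAD_CONST → push 3. Stack: [11, 3]
LOAD_FAST c → push 11. Stack: [11, 3, 11]
BINARY_OP + → 3 + 11 = 14. Stack: [11, 14]
BINARY_OP - → 11 - 14 = -3. Stack: [-3]
STORE_FAST q → q=-3. Stack: []
LOAD_FAST b → push 8. Stack: [8]
LOAD_CONST → push 8. Stack: [8, 8]
BINARY_OP * → 8 * 8 = 64. Stack: [64]
LOAD_CONST → push 5. Stack: [64, 5]
BINARY_OP * → 64 * 5 = 320. Stack: [320]
STORE_FAST q → q=320. Stack: []
LOAD_CONST → push 9. Stack: [9]
LOAD_FAST q → push 320. Stack: [9, 320]
BINARY_OP + → 9 + 320 = 329. Stack: [329]
LOAD_CONST → push 6. Stack: [329, 6]
BINARY_OP * → 329 * 6 = 1974. Stack: [1974]
STORE_FAST s → s=1974. Stack: []
LOAD_FAST q → push 320. Stack: [320]
RETURN_VALUE → return 320.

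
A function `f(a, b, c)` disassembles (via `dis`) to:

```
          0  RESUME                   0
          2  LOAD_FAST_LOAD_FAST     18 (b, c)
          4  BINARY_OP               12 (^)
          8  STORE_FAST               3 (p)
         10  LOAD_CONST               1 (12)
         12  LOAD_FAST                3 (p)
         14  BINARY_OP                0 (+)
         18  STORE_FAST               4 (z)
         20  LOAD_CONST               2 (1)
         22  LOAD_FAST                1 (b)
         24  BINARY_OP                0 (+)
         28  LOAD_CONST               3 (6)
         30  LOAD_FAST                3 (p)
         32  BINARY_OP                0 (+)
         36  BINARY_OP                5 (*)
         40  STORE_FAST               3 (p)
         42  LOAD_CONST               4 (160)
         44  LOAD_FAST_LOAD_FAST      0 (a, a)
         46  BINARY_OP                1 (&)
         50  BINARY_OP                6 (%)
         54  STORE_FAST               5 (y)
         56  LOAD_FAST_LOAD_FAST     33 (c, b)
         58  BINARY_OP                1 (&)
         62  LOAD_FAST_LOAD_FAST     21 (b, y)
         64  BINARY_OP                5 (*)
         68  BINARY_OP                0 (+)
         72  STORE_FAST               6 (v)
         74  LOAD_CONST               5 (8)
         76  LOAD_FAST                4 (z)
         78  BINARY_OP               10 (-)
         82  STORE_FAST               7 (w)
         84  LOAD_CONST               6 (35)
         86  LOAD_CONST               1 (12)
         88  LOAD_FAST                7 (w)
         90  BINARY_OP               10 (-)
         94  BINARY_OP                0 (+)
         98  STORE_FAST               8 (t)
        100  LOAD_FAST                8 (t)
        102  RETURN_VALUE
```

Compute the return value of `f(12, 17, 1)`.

67

LOAD_FAST_LOAD_FAST b,c → push 17,1. Stack: [17, 1]
BINARY_OP ^ → 17 ^ 1 = 16. Stack: [16]
STORE_FAST p → p=16. Stack: []
LOAD_CONST → push 12. Stack: [12]
LOAD_FAST p → push 16. Stack: [12, 16]
BINARY_OP + → 12 + 16 = 28. Stack: [28]
STORE_FAST z → z=28. Stack: []
LOAD_CONST → push 1. Stack: [1]
LOAD_FAST b → push 17. Stack: [1, 17]
BINARY_OP + → 1 + 17 = 18. Stack: [18]
LOAD_CONST → push 6. Stack: [18, 6]
LOAD_FAST p → push 16. Stack: [18, 6, 16]
BINARY_OP + → 6 + 16 = 22. Stack: [18, 22]
BINARY_OP * → 18 * 22 = 396. Stack: [396]
STORE_FAST p → p=396. Stack: []
LOAD_CONST → push 160. Stack: [160]
LOAD_FAST_LOAD_FAST a,a → push 12,12. Stack: [160, 12, 12]
BINARY_OP & → 12 & 12 = 12. Stack: [160, 12]
BINARY_OP % → 160 % 12 = 4. Stack: [4]
STORE_FAST y → y=4. Stack: []
LOAD_FAST_LOAD_FAST c,b → push 1,17. Stack: [1, 17]
BINARY_OP & → 1 & 17 = 1. Stack: [1]
LOAD_FAST_LOAD_FAST b,y → push 17,4. Stack: [1, 17, 4]
BINARY_OP * → 17 * 4 = 68. Stack: [1, 68]
BINARY_OP + → 1 + 68 = 69. Stack: [69]
STORE_FAST v → v=69. Stack: []
LOAD_CONST → push 8. Stack: [8]
LOAD_FAST z → push 28. Stack: [8, 28]
BINARY_OP - → 8 - 28 = -20. Stack: [-20]
STORE_FAST w → w=-20. Stack: []
LOAD_CONST → push 35. Stack: [35]
LOAD_CONST → push 12. Stack: [35, 12]
LOAD_FAST w → push -20. Stack: [35, 12, -20]
BINARY_OP - → 12 - -20 = 32. Stack: [35, 32]
BINARY_OP + → 35 + 32 = 67. Stack: [67]
STORE_FAST t → t=67. Stack: []
LOAD_FAST t → push 67. Stack: [67]
RETURN_VALUE → return 67.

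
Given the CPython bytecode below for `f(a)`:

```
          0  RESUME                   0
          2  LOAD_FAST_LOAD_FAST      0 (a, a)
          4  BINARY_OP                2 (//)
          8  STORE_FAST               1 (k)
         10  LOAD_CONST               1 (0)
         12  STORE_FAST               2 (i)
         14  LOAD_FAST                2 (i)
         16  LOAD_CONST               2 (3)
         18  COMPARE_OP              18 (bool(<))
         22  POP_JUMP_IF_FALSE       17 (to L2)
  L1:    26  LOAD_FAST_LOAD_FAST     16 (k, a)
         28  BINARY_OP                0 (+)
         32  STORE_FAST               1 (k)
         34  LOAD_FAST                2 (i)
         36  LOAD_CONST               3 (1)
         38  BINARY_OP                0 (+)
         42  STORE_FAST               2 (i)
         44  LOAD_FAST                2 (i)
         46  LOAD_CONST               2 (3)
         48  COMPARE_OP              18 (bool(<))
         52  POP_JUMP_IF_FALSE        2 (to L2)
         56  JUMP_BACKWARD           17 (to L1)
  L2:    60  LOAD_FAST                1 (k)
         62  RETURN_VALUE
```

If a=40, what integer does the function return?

121

LOAD_FAST_LOAD_FAST a,a → push 40,40. Stack: [40, 40]
BINARY_OP // → 40 // 40 = 1. Stack: [1]
STORE_FAST k → k=1. Stack: []
LOAD_CONST → push 0. Stack: [0]
STORE_FAST i → i=0. Stack: []
LOAD_FAST i → push 0. Stack: [0]
LOAD_CONST → push 3. Stack: [0, 3]
COMPARE_OP bool(<) → 0 vs 3 = True. Stack: [True]
POP_JUMP_IF_FALSE → pop True; no jump. Stack: []
LOAD_FAST_LOAD_FAST k,a → push 1,40. Stack: [1, 40]
BINARY_OP + → 1 + 40 = 41. Stack: [41]
STORE_FAST k → k=41. Stack: []
LOAD_FAST i → push 0. Stack: [0]
LOAD_CONST → push 1. Stack: [0, 1]
BINARY_OP + → 0 + 1 = 1. Stack: [1]
STORE_FAST i → i=1. Stack: []
LOAD_FAST i → push 1. Stack: [1]
LOAD_CONST → push 3. Stack: [1, 3]
COMPARE_OP bool(<) → 1 vs 3 = True. Stack: [True]
POP_JUMP_IF_FALSE → pop True; no jump. Stack: []
LOAD_FAST_LOAD_FAST k,a → push 41,40. Stack: [41, 40]
BINARY_OP + → 41 + 40 = 81. Stack: [81]
STORE_FAST k → k=81. Stack: []
LOAD_FAST i → push 1. Stack: [1]
LOAD_CONST → push 1. Stack: [1, 1]
BINARY_OP + → 1 + 1 = 2. Stack: [2]
STORE_FAST i → i=2. Stack: []
LOAD_FAST i → push 2. Stack: [2]
LOAD_CONST → push 3. Stack: [2, 3]
COMPARE_OP bool(<) → 2 vs 3 = True. Stack: [True]
POP_JUMP_IF_FALSE → pop True; no jump. Stack: []
LOAD_FAST_LOAD_FAST k,a → push 81,40. Stack: [81, 40]
BINARY_OP + → 81 + 40 = 121. Stack: [121]
STORE_FAST k → k=121. Stack: []
LOAD_FAST i → push 2. Stack: [2]
LOAD_CONST → push 1. Stack: [2, 1]
BINARY_OP + → 2 + 1 = 3. Stack: [3]
STORE_FAST i → i=3. Stack: []
LOAD_FAST i → push 3. Stack: [3]
LOAD_CONST → push 3. Stack: [3, 3]
COMPARE_OP bool(<) → 3 vs 3 = False. Stack: [False]
POP_JUMP_IF_FALSE → pop False; jump. Stack: []
LOAD_FAST k → push 121. Stack: [121]
RETURN_VALUE → return 121.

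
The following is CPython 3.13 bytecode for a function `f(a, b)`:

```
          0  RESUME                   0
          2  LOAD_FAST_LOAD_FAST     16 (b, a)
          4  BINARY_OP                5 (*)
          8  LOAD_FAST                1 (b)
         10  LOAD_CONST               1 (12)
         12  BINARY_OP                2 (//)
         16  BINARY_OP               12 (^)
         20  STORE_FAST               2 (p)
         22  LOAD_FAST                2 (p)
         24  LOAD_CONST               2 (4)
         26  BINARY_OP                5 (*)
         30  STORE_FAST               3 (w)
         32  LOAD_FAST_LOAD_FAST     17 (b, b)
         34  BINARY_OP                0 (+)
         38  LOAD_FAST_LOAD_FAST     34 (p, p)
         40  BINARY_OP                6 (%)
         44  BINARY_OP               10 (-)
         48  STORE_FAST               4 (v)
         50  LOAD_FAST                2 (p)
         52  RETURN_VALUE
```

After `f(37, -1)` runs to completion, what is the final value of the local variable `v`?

-2

LOAD_FAST_LOAD_FAST b,a → push -1,37. Stack: [-1, 37]
BINARY_OP * → -1 * 37 = -37. Stack: [-37]
LOAD_FAST b → push -1. Stack: [-37, -1]
LOAD_CONST → push 12. Stack: [-37, -1, 12]
BINARY_OP // → -1 // 12 = -1. Stack: [-37, -1]
BINARY_OP ^ → -37 ^ -1 = 36. Stack: [36]
STORE_FAST p → p=36. Stack: []
LOAD_FAST p → push 36. Stack: [36]
LOAD_CONST → push 4. Stack: [36, 4]
BINARY_OP * → 36 * 4 = 144. Stack: [144]
STORE_FAST w → w=144. Stack: []
LOAD_FAST_LOAD_FAST b,b → push -1,-1. Stack: [-1, -1]
BINARY_OP + → -1 + -1 = -2. Stack: [-2]
LOAD_FAST_LOAD_FAST p,p → push 36,36. Stack: [-2, 36, 36]
BINARY_OP % → 36 % 36 = 0. Stack: [-2, 0]
BINARY_OP - → -2 - 0 = -2. Stack: [-2]
STORE_FAST v → v=-2. Stack: []
LOAD_FAST p → push 36. Stack: [36]
RETURN_VALUE → return 36.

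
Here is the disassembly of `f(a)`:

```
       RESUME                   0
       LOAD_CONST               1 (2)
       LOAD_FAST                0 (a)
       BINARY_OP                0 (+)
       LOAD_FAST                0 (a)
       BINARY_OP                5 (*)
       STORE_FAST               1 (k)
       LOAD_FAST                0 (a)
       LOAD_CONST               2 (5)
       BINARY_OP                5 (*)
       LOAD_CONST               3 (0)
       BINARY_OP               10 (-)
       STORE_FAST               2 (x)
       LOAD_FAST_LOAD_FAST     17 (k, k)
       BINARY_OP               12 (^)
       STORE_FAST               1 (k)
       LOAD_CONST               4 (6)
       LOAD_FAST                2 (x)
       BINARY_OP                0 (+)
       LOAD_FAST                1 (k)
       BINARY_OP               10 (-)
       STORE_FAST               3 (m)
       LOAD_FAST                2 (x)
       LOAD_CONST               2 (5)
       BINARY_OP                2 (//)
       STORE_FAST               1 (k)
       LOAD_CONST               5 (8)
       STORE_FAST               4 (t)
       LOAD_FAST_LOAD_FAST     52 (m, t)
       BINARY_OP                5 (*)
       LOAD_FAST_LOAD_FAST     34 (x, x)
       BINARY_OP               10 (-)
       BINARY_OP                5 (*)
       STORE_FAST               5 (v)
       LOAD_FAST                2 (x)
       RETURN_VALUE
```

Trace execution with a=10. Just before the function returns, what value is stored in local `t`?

8

LOAD_CONST → push 2. Stack: [2]
LOAD_FAST a → push 10. Stack: [2, 10]
BINARY_OP + → 2 + 10 = 12. Stack: [12]
LOAD_FAST a → push 10. Stack: [12, 10]
BINARY_OP * → 12 * 10 = 120. Stack: [120]
STORE_FAST k → k=120. Stack: []
LOAD_FAST a → push 10. Stack: [10]
LOAD_CONST → push 5. Stack: [10, 5]
BINARY_OP * → 10 * 5 = 50. Stack: [50]
LOAD_CONST → push 0. Stack: [50, 0]
BINARY_OP - → 50 - 0 = 50. Stack: [50]
STORE_FAST x → x=50. Stack: []
LOAD_FAST_LOAD_FAST k,k → push 120,120. Stack: [120, 120]
BINARY_OP ^ → 120 ^ 120 = 0. Stack: [0]
STORE_FAST k → k=0. Stack: []
LOAD_CONST → push 6. Stack: [6]
LOAD_FAST x → push 50. Stack: [6, 50]
BINARY_OP + → 6 + 50 = 56. Stack: [56]
LOAD_FAST k → push 0. Stack: [56, 0]
BINARY_OP - → 56 - 0 = 56. Stack: [56]
STORE_FAST m → m=56. Stack: []
LOAD_FAST x → push 50. Stack: [50]
LOAD_CONST → push 5. Stack: [50, 5]
BINARY_OP // → 50 // 5 = 10. Stack: [10]
STORE_FAST k → k=10. Stack: []
LOAD_CONST → push 8. Stack: [8]
STORE_FAST t → t=8. Stack: []
LOAD_FAST_LOAD_FAST m,t → push 56,8. Stack: [56, 8]
BINARY_OP * → 56 * 8 = 448. Stack: [448]
LOAD_FAST_LOAD_FAST x,x → push 50,50. Stack: [448, 50, 50]
BINARY_OP - → 50 - 50 = 0. Stack: [448, 0]
BINARY_OP * → 448 * 0 = 0. Stack: [0]
STORE_FAST v → v=0. Stack: []
LOAD_FAST x → push 50. Stack: [50]
RETURN_VALUE → return 50.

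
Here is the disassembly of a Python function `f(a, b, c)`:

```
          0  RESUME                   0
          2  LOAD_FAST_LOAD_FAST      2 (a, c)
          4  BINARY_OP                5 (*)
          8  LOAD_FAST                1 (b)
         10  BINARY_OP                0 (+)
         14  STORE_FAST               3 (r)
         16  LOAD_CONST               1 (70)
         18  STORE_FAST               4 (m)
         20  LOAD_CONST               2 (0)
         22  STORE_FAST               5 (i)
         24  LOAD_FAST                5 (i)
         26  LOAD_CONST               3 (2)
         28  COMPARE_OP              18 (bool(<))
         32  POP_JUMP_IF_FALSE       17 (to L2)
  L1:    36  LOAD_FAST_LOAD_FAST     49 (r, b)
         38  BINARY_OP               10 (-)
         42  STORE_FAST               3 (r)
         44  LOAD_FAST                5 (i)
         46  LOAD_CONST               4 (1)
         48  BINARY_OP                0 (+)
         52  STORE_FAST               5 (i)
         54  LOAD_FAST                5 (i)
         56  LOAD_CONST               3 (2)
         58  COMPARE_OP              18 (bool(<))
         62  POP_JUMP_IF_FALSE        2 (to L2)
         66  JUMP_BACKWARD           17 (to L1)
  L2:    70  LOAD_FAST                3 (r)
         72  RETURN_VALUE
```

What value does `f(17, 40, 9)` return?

113

LOAD_FAST_LOAD_FAST a,c → push 17,9. Stack: [17, 9]
BINARY_OP * → 17 * 9 = 153. Stack: [153]
LOAD_FAST b → push 40. Stack: [153, 40]
BINARY_OP + → 153 + 40 = 193. Stack: [193]
STORE_FAST r → r=193. Stack: []
LOAD_CONST → push 70. Stack: [70]
STORE_FAST m → m=70. Stack: []
LOAD_CONST → push 0. Stack: [0]
STORE_FAST i → i=0. Stack: []
LOAD_FAST i → push 0. Stack: [0]
LOAD_CONST → push 2. Stack: [0, 2]
COMPARE_OP bool(<) → 0 vs 2 = True. Stack: [True]
POP_JUMP_IF_FALSE → pop True; no jump. Stack: []
LOAD_FAST_LOAD_FAST r,b → push 193,40. Stack: [193, 40]
BINARY_OP - → 193 - 40 = 153. Stack: [153]
STORE_FAST r → r=153. Stack: []
LOAD_FAST i → push 0. Stack: [0]
LOAD_CONST → push 1. Stack: [0, 1]
BINARY_OP + → 0 + 1 = 1. Stack: [1]
STORE_FAST i → i=1. Stack: []
LOAD_FAST i → push 1. Stack: [1]
LOAD_CONST → push 2. Stack: [1, 2]
COMPARE_OP bool(<) → 1 vs 2 = True. Stack: [True]
POP_JUMP_IF_FALSE → pop True; no jump. Stack: []
LOAD_FAST_LOAD_FAST r,b → push 153,40. Stack: [153, 40]
BINARY_OP - → 153 - 40 = 113. Stack: [113]
STORE_FAST r → r=113. Stack: []
LOAD_FAST i → push 1. Stack: [1]
LOAD_CONST → push 1. Stack: [1, 1]
BINARY_OP + → 1 + 1 = 2. Stack: [2]
STORE_FAST i → i=2. Stack: []
LOAD_FAST i → push 2. Stack: [2]
LOAD_CONST → push 2. Stack: [2, 2]
COMPARE_OP bool(<) → 2 vs 2 = False. Stack: [False]
POP_JUMP_IF_FALSE → pop False; jump. Stack: []
LOAD_FAST r → push 113. Stack: [113]
RETURN_VALUE → return 113.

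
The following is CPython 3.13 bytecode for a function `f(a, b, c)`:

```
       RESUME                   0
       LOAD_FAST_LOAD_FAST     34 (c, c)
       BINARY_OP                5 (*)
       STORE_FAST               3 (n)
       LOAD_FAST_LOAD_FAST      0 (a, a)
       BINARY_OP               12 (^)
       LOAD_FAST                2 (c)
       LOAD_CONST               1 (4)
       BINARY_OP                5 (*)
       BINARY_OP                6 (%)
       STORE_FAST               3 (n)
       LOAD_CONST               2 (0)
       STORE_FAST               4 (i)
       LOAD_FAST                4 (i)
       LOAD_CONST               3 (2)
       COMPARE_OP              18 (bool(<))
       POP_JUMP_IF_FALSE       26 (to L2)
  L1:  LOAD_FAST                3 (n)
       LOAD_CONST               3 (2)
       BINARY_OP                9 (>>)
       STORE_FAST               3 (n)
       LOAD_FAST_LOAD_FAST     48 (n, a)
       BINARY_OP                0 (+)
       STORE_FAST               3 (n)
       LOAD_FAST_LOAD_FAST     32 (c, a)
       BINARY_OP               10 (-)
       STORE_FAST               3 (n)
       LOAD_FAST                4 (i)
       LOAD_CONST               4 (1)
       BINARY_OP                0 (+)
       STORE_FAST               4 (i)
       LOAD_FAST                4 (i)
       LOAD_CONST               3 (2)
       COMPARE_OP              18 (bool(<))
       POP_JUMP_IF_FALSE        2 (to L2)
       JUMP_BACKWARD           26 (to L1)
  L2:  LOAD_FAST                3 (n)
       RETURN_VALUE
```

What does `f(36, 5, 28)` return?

-8

LOAD_FAST_LOAD_FAST c,c → push 28,28. Stack: [28, 28]
BINARY_OP * → 28 * 28 = 784. Stack: [784]
STORE_FAST n → n=784. Stack: []
LOAD_FAST_LOAD_FAST a,a → push 36,36. Stack: [36, 36]
BINARY_OP ^ → 36 ^ 36 = 0. Stack: [0]
LOAD_FAST c → push 28. Stack: [0, 28]
LOAD_CONST → push 4. Stack: [0, 28, 4]
BINARY_OP * → 28 * 4 = 112. Stack: [0, 112]
BINARY_OP % → 0 % 112 = 0. Stack: [0]
STORE_FAST n → n=0. Stack: []
LOAD_CONST → push 0. Stack: [0]
STORE_FAST i → i=0. Stack: []
LOAD_FAST i → push 0. Stack: [0]
LOAD_CONST → push 2. Stack: [0, 2]
COMPARE_OP bool(<) → 0 vs 2 = True. Stack: [True]
POP_JUMP_IF_FALSE → pop True; no jump. Stack: []
LOAD_FAST n → push 0. Stack: [0]
LOAD_CONST → push 2. Stack: [0, 2]
BINARY_OP >> → 0 >> 2 = 0. Stack: [0]
STORE_FAST n → n=0. Stack: []
LOAD_FAST_LOAD_FAST n,a → push 0,36. Stack: [0, 36]
BINARY_OP + → 0 + 36 = 36. Stack: [36]
STORE_FAST n → n=36. Stack: []
LOAD_FAST_LOAD_FAST c,a → push 28,36. Stack: [28, 36]
BINARY_OP - → 28 - 36 = -8. Stack: [-8]
STORE_FAST n → n=-8. Stack: []
LOAD_FAST i → push 0. Stack: [0]
LOAD_CONST → push 1. Stack: [0, 1]
BINARY_OP + → 0 + 1 = 1. Stack: [1]
STORE_FAST i → i=1. Stack: []
LOAD_FAST i → push 1. Stack: [1]
LOAD_CONST → push 2. Stack: [1, 2]
COMPARE_OP bool(<) → 1 vs 2 = True. Stack: [True]
POP_JUMP_IF_FALSE → pop True; no jump. Stack: []
LOAD_FAST n → push -8. Stack: [-8]
LOAD_CONST → push 2. Stack: [-8, 2]
BINARY_OP >> → -8 >> 2 = -2. Stack: [-2]
STORE_FAST n → n=-2. Stack: []
LOAD_FAST_LOAD_FAST n,a → push -2,36. Stack: [-2, 36]
BINARY_OP + → -2 + 36 = 34. Stack: [34]
STORE_FAST n → n=34. Stack: []
LOAD_FAST_LOAD_FAST c,a → push 28,36. Stack: [28, 36]
BINARY_OP - → 28 - 36 = -8. Stack: [-8]
STORE_FAST n → n=-8. Stack: []
LOAD_FAST i → push 1. Stack: [1]
LOAD_CONST → push 1. Stack: [1, 1]
BINARY_OP + → 1 + 1 = 2. Stack: [2]
STORE_FAST i → i=2. Stack: []
LOAD_FAST i → push 2. Stack: [2]
LOAD_CONST → push 2. Stack: [2, 2]
COMPARE_OP bool(<) → 2 vs 2 = False. Stack: [False]
POP_JUMP_IF_FALSE → pop False; jump. Stack: []
LOAD_FAST n → push -8. Stack: [-8]
RETURN_VALUE → return -8.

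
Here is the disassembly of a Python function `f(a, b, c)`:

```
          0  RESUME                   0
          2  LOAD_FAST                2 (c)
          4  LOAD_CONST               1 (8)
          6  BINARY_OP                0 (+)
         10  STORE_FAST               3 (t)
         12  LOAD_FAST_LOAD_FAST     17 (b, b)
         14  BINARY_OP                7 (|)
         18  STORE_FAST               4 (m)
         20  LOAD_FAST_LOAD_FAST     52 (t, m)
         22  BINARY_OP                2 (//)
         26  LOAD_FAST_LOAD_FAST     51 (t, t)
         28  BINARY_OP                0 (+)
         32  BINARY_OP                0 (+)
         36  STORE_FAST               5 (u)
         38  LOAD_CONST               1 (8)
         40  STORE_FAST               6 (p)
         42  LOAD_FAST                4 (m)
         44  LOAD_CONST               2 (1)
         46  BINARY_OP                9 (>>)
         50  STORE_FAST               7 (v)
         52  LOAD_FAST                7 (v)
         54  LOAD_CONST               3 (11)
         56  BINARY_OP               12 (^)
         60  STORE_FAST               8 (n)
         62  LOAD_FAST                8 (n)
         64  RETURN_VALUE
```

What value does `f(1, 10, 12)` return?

14

LOAD_FAST c → push 12. Stack: [12]
LOAD_CONST → push 8. Stack: [12, 8]
BINARY_OP + → 12 + 8 = 20. Stack: [20]
STORE_FAST t → t=20. Stack: []
LOAD_FAST_LOAD_FAST b,b → push 10,10. Stack: [10, 10]
BINARY_OP | → 10 | 10 = 10. Stack: [10]
STORE_FAST m → m=10. Stack: []
LOAD_FAST_LOAD_FAST t,m → push 20,10. Stack: [20, 10]
BINARY_OP // → 20 // 10 = 2. Stack: [2]
LOAD_FAST_LOAD_FAST t,t → push 20,20. Stack: [2, 20, 20]
BINARY_OP + → 20 + 20 = 40. Stack: [2, 40]
BINARY_OP + → 2 + 40 = 42. Stack: [42]
STORE_FAST u → u=42. Stack: []
LOAD_CONST → push 8. Stack: [8]
STORE_FAST p → p=8. Stack: []
LOAD_FAST m → push 10. Stack: [10]
LOAD_CONST → push 1. Stack: [10, 1]
BINARY_OP >> → 10 >> 1 = 5. Stack: [5]
STORE_FAST v → v=5. Stack: []
LOAD_FAST v → push 5. Stack: [5]
LOAD_CONST → push 11. Stack: [5, 11]
BINARY_OP ^ → 5 ^ 11 = 14. Stack: [14]
STORE_FAST n → n=14. Stack: []
LOAD_FAST n → push 14. Stack: [14]
RETURN_VALUE → return 14.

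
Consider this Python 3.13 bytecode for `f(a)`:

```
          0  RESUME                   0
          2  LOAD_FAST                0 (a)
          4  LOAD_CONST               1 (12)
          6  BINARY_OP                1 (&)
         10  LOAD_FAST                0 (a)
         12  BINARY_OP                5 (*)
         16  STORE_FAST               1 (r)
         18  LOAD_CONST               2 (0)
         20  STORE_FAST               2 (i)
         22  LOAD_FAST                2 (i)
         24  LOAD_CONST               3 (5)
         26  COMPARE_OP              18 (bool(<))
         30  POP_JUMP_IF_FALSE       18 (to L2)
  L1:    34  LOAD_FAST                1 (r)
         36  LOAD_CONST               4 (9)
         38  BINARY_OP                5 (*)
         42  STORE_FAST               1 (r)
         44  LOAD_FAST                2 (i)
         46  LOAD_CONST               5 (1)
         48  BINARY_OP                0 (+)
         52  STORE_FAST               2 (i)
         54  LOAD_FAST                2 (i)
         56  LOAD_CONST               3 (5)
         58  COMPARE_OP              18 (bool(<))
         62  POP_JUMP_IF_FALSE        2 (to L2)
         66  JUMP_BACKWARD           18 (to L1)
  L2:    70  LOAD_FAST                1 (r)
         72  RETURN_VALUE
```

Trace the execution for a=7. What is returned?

1653372

LOAD_FAST a → push 7
LOAD_CONST → push 12
BINARY_OP & → 7 & 12 = 4
LOAD_FAST a → push 7
BINARY_OP * → 4 * 7 = 28
STORE_FAST r → r=28
LOAD_CONST → push 0
STORE_FAST i → i=0
LOAD_FAST i → push 0
LOAD_CONST → push 5
COMPARE_OP bool(<) → 0 vs 5 = True
POP_JUMP_IF_FALSE → pop True; no jump
LOAD_FAST r → push 28
LOAD_CONST → push 9
BINARY_OP * → 28 * 9 = 252
STORE_FAST r → r=252
LOAD_FAST i → push 0
LOAD_CONST → push 1
BINARY_OP + → 0 + 1 = 1
STORE_FAST i → i=1
LOAD_FAST i → push 1
LOAD_CONST → push 5
COMPARE_OP bool(<) → 1 vs 5 = True
POP_JUMP_IF_FALSE → pop True; no jump
LOAD_FAST r → push 252
LOAD_CONST → push 9
BINARY_OP * → 252 * 9 = 2268
STORE_FAST r → r=2268
LOAD_FAST i → push 1
LOAD_CONST → push 1
BINARY_OP + → 1 + 1 = 2
STORE_FAST i → i=2
LOAD_FAST i → push 2
LOAD_CONST → push 5
COMPARE_OP bool(<) → 2 vs 5 = True
POP_JUMP_IF_FALSE → pop True; no jump
LOAD_FAST r → push 2268
LOAD_CONST → push 9
BINARY_OP * → 2268 * 9 = 20412
STORE_FAST r → r=20412
LOAD_FAST i → push 2
LOAD_CONST → push 1
BINARY_OP + → 2 + 1 = 3
STORE_FAST i → i=3
LOAD_FAST i → push 3
LOAD_CONST → push 5
COMPARE_OP bool(<) → 3 vs 5 = True
POP_JUMP_IF_FALSE → pop True; no jump
LOAD_FAST r → push 20412
LOAD_CONST → push 9
BINARY_OP * → 20412 * 9 = 183708
STORE_FAST r → r=183708
LOAD_FAST i → push 3
LOAD_CONST → push 1
BINARY_OP + → 3 + 1 = 4
STORE_FAST i → i=4
LOAD_FAST i → push 4
LOAD_CONST → push 5
COMPARE_OP bool(<) → 4 vs 5 = True
POP_JUMP_IF_FALSE → pop True; no jump
LOAD_FAST r → push 183708
LOAD_CONST → push 9
BINARY_OP * → 183708 * 9 = 1653372
STORE_FAST r → r=1653372
LOAD_FAST i → push 4
LOAD_CONST → push 1
BINARY_OP + → 4 + 1 = 5
STORE_FAST i → i=5
LOAD_FAST i → push 5
LOAD_CONST → push 5
COMPARE_OP bool(<) → 5 vs 5 = False
POP_JUMP_IF_FALSE → pop False; jump
LOAD_FAST r → push 1653372
RETURN_VALUE → return 1653372.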